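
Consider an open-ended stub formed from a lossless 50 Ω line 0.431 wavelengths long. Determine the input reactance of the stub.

X_in ≈ 108 Ω (inductive)

βl = 2π × 0.431 = 155°
tan(βl) = -0.463
For an open-ended stub, Z_in = −jZ_0·cot(βl) = −jZ_0/tan(βl)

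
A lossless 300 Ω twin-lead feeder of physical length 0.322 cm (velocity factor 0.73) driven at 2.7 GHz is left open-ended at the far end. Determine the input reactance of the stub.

X_in ≈ -1180 Ω (capacitive)

λ = v/f = 0.73·c / 2.7 GHz = 0.0811 m
βl = 2π·l/λ = 2π × 0.0397 = 14.3°
tan(βl) = 0.255
For an open-ended stub, Z_in = −jZ_0·cot(βl) = −jZ_0/tan(βl)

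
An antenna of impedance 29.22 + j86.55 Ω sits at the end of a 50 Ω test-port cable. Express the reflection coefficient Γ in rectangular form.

Γ ≈ 0.425 + j0.629

Γ = (Z_L − Z_0)/(Z_L + Z_0) = (-20.78 + j86.55)/(79.22 + j86.55)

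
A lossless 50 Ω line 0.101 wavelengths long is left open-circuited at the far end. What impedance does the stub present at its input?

Z_in ≈ −j67.9 Ω

βl = 2π × 0.101 = 36.4°
tan(βl) = 0.736
For an open-circuited stub, Z_in = −jZ_0·cot(βl) = −jZ_0/tan(βl)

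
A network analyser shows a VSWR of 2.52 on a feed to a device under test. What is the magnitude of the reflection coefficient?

|Γ| ≈ 0.432

|Γ| = (S − 1)/(S + 1) = (2.52 − 1)/(2.52 + 1) = 1.52/3.52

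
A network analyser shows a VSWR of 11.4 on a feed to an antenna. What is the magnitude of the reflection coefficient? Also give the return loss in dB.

|Γ| = (S − 1)/(S + 1) = (11.4 − 1)/(11.4 + 1) = 10.4/12.4
RL = −20·log₁₀|Γ| = −20·log₁₀(0.839)

|Γ| ≈ 0.839; return loss ≈ 1.53 dB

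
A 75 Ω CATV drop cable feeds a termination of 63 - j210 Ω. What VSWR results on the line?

VSWR ≈ 11.3

Γ = (Z_L − Z_0)/(Z_L + Z_0) = (-12 − j210)/(138 − j210)
|Γ| = 210/251 = 0.837
VSWR = (1 + |Γ|)/(1 − |Γ|) = 1.84/0.163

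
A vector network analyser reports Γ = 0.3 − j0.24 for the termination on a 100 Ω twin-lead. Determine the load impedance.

Z_L = Z_0·(1 + Γ)/(1 − Γ) = 100·(1.3 − j0.24)/(0.7 + j0.24)

Z_L ≈ 156 − j87.7 Ω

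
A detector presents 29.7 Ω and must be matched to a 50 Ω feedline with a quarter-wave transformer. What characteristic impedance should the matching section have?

Z_qwt ≈ 38.5 Ω

Z_qwt = √(Z_0·R_L) = √(50 × 29.7) = √1485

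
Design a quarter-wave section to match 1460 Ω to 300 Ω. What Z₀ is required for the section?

Z_qwt ≈ 662 Ω

Z_qwt = √(Z_0·R_L) = √(300 × 1460) = √438000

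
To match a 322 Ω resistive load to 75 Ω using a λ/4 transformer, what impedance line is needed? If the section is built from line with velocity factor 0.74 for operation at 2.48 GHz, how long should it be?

Z_qwt ≈ 155 Ω; length ≈ 2.24 cm

Z_qwt = √(Z_0·R_L) = √(75 × 322) = √24150
λ = 0.74·c/f = 0.0895 m, so l = λ/4 = 0.0224 m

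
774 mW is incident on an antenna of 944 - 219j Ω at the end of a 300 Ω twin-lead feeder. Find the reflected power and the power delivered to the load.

|Γ| = |(644 − j219)/(1244 − j219)| = 0.539
|Γ|² = 0.29
P_refl = |Γ|²·P_inc = 224 mW, P_del = (1 − |Γ|²)·P_inc = 550 mW

P_reflected ≈ 224 mW; P_delivered ≈ 550 mW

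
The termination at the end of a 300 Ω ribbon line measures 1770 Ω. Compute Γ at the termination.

Γ = (Z_L − Z_0)/(Z_L + Z_0) = (1770 − 300)/(1770 + 300) = 1470/2070

Γ = 0.71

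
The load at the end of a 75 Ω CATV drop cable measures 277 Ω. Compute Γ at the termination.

Γ = 0.574

Γ = (Z_L − Z_0)/(Z_L + Z_0) = (277 − 75)/(277 + 75) = 202/352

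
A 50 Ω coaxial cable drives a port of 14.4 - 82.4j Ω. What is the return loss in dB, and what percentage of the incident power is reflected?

RL ≈ 1.33 dB; 73.7% of incident power reflected

Γ = (-35.6 − j82.4)/(64.4 − j82.4), |Γ| = 0.858
RL = −20·log₁₀(0.858) = 1.33 dB
P_refl/P_inc = |Γ|² = 0.737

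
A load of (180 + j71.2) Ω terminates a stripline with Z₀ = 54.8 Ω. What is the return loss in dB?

Γ = (125.2 + j71.2)/(234.8 + j71.2), |Γ| = 0.587
RL = −20·log₁₀|Γ| = −20·log₁₀(0.587)

RL ≈ 4.63 dB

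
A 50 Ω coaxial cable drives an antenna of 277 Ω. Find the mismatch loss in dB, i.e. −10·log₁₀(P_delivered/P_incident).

mismatch loss ≈ 2.86 dB

Γ = (277 − 50)/(277 + 50) = 0.694
|Γ|² = 0.482, so P_del/P_inc = 1 − |Γ|² = 0.518
ML = −10·log₁₀(1 − |Γ|²)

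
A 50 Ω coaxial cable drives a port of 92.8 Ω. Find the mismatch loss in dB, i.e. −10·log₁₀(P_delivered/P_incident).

mismatch loss ≈ 0.409 dB

Γ = (92.8 − 50)/(92.8 + 50) = 0.3
|Γ|² = 0.0898, so P_del/P_inc = 1 − |Γ|² = 0.91
ML = −10·log₁₀(1 − |Γ|²)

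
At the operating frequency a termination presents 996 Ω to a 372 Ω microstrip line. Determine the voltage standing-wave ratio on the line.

For a purely resistive load, VSWR = R_L/Z_0 or Z_0/R_L (whichever > 1) = 996/372

VSWR ≈ 2.68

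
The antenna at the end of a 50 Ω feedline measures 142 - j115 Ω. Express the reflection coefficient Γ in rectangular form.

Γ = (Z_L − Z_0)/(Z_L + Z_0) = (92 − j115)/(192 − j115)

Γ ≈ 0.617 − j0.23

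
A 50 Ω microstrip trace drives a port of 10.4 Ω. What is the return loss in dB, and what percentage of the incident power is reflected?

Γ = (10.4 − 50)/(10.4 + 50) = -0.656
RL = −20·log₁₀(0.656) = 3.67 dB
P_refl/P_inc = |Γ|² = 0.43

RL ≈ 3.67 dB; 43% of incident power reflected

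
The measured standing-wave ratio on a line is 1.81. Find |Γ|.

|Γ| = (S − 1)/(S + 1) = (1.81 − 1)/(1.81 + 1) = 0.81/2.81

|Γ| ≈ 0.288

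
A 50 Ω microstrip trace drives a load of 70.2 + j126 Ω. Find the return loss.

RL ≈ 2.7 dB

Γ = (20.2 + j126)/(120.2 + j126), |Γ| = 0.733
RL = −20·log₁₀|Γ| = −20·log₁₀(0.733)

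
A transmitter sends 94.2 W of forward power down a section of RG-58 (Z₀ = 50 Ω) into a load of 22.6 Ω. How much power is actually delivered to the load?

P_delivered ≈ 80.8 W

Γ = (22.6 − 50)/(22.6 + 50) = -0.377
|Γ|² = 0.142
P_refl = |Γ|²·P_inc = 13.4 W, P_del = (1 − |Γ|²)·P_inc = 80.8 W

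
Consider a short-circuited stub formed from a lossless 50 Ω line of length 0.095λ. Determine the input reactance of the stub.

βl = 2π × 0.095 = 34.2°
tan(βl) = 0.68
For a short-circuited stub, Z_in = jZ_0·tan(βl)

X_in ≈ 34 Ω (inductive)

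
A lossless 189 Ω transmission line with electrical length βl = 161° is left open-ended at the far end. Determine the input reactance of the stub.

tan(βl) = -0.344
For an open-ended stub, Z_in = −jZ_0·cot(βl) = −jZ_0/tan(βl)

X_in ≈ 549 Ω (inductive)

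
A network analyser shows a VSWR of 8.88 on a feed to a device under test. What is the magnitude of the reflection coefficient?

|Γ| ≈ 0.798

|Γ| = (S − 1)/(S + 1) = (8.88 − 1)/(8.88 + 1) = 7.88/9.88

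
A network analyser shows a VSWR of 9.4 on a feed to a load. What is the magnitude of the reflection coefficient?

|Γ| = (S − 1)/(S + 1) = (9.4 − 1)/(9.4 + 1) = 8.4/10.4

|Γ| ≈ 0.808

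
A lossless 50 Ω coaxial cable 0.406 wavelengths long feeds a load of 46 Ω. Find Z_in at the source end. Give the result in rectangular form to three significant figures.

Z_in ≈ 48.3 − j3.73 Ω

βl = 2π × 0.406 = 146°
tan(βl) = tan(146°) = -0.67
Z_in = Z_0·(Z_L + jZ_0·tanβl)/(Z_0 + jZ_L·tanβl)
     = 50·(46 − j33.5)/(50 − j30.8)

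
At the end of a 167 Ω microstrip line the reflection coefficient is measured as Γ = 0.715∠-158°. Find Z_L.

Z_L ≈ 28.8 − j31.5 Ω

Z_L = Z_0·(1 + Γ)/(1 − Γ) = 167·(0.337 − j0.268)/(1.66 + j0.268)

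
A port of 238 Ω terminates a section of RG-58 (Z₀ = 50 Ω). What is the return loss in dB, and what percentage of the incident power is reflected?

RL ≈ 3.7 dB; 42.6% of incident power reflected

Γ = (238 − 50)/(238 + 50) = 0.653
RL = −20·log₁₀(0.653) = 3.7 dB
P_refl/P_inc = |Γ|² = 0.426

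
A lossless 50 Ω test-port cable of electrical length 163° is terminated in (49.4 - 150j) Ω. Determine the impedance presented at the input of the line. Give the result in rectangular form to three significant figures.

Z_in ≈ 551 + j12.6 Ω

tan(βl) = tan(163°) = -0.306
Z_in = Z_0·(Z_L + jZ_0·tanβl)/(Z_0 + jZ_L·tanβl)
     = 50·(49.4 − j165)/(4.14 − j15.1)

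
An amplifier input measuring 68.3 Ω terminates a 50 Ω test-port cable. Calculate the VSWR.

VSWR ≈ 1.37

Γ = (68.3 − 50)/(68.3 + 50) = 0.155
VSWR = (1 + 0.155)/(1 − 0.155)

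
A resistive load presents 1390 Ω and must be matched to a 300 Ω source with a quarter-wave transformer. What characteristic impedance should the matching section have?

Z_qwt ≈ 646 Ω

Z_qwt = √(Z_0·R_L) = √(300 × 1390) = √417000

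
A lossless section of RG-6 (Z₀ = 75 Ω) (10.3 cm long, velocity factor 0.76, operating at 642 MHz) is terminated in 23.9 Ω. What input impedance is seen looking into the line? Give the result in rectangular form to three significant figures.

Z_in ≈ 152 − j103 Ω

λ = v/f = 0.76·c / 642 MHz = 0.355 m
βl = 2π·l/λ = 2π × 0.29 = 104°
tan(βl) = tan(104°) = -3.89
Z_in = Z_0·(Z_L + jZ_0·tanβl)/(Z_0 + jZ_L·tanβl)
     = 75·(23.9 − j292)/(75 − j93)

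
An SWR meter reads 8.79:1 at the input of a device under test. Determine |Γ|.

|Γ| ≈ 0.796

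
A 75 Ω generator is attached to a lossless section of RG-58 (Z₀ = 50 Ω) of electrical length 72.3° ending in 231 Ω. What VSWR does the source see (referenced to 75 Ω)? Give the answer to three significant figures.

VSWR ≈ 6.58

tan(βl) = 3.13
Z_in = Z_0·(Z_L + jZ_0·tanβl)/(Z_0 + jZ_L·tanβl) = 11.9 − j15.1 Ω
Γ_s = (Z_in − Z_s)/(Z_in + Z_s) = (-63.1 − j15.1)/(86.9 − j15.1), |Γ_s| = 0.736
VSWR = (1 + |Γ_s|)/(1 − |Γ_s|)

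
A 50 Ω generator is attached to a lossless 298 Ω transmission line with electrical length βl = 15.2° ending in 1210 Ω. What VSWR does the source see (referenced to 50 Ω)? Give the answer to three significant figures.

tan(βl) = 0.272
Z_in = Z_0·(Z_L + jZ_0·tanβl)/(Z_0 + jZ_L·tanβl) = 586 − j566 Ω
Γ_s = (Z_in − Z_s)/(Z_in + Z_s) = (536 − j566)/(636 − j566), |Γ_s| = 0.916
VSWR = (1 + |Γ_s|)/(1 − |Γ_s|)

VSWR ≈ 22.7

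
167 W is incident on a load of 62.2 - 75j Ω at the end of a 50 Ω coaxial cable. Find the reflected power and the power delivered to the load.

|Γ| = |(12.2 − j75)/(112.2 − j75)| = 0.563
|Γ|² = 0.317
P_refl = |Γ|²·P_inc = 52.9 W, P_del = (1 − |Γ|²)·P_inc = 114 W

P_reflected ≈ 52.9 W; P_delivered ≈ 114 W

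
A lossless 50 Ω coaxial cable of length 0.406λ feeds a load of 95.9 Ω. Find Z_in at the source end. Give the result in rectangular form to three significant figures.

Z_in ≈ 52.4 + j33.8 Ω

βl = 2π × 0.406 = 146°
tan(βl) = tan(146°) = -0.67
Z_in = Z_0·(Z_L + jZ_0·tanβl)/(Z_0 + jZ_L·tanβl)
     = 50·(95.9 − j33.5)/(50 − j64.3)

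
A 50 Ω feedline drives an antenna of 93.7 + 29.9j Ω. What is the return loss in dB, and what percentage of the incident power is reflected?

Γ = (43.7 + j29.9)/(143.7 + j29.9), |Γ| = 0.361
RL = −20·log₁₀(0.361) = 8.86 dB
P_refl/P_inc = |Γ|² = 0.13

RL ≈ 8.86 dB; 13% of incident power reflected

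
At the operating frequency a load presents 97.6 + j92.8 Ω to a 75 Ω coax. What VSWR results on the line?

VSWR ≈ 2.9

Γ = (Z_L − Z_0)/(Z_L + Z_0) = (22.6 + j92.8)/(172.6 + j92.8)
|Γ| = 95.5/196 = 0.487
VSWR = (1 + |Γ|)/(1 − |Γ|) = 1.49/0.513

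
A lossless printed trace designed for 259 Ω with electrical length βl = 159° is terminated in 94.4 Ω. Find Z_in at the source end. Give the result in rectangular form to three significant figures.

tan(βl) = tan(159°) = -0.384
Z_in = Z_0·(Z_L + jZ_0·tanβl)/(Z_0 + jZ_L·tanβl)
     = 259·(94.4 − j99.4)/(259 − j36.2)

Z_in ≈ 106 − j84.6 Ω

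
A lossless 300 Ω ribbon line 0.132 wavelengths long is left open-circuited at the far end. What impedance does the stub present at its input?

Z_in ≈ −j275 Ω

βl = 2π × 0.132 = 47.5°
tan(βl) = 1.09
For an open-circuited stub, Z_in = −jZ_0·cot(βl) = −jZ_0/tan(βl)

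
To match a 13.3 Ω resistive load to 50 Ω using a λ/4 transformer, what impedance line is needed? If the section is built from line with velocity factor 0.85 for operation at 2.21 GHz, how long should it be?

Z_qwt ≈ 25.8 Ω; length ≈ 2.88 cm

Z_qwt = √(Z_0·R_L) = √(50 × 13.3) = √665
λ = 0.85·c/f = 0.115 m, so l = λ/4 = 0.0288 m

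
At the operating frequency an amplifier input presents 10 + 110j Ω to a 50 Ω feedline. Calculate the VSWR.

Γ = (Z_L − Z_0)/(Z_L + Z_0) = (-40 + j110)/(60 + j110)
|Γ| = 117/125 = 0.934
VSWR = (1 + |Γ|)/(1 − |Γ|) = 1.93/0.0659

VSWR ≈ 29.4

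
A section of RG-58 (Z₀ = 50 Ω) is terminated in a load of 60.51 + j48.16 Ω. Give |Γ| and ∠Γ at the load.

Γ = (Z_L − Z_0)/(Z_L + Z_0) = (10.51 + j48.16)/(110.5 + j48.16)
|Γ| = 49.3/121 = 0.409

Γ ≈ 0.409 ∠ 54.1°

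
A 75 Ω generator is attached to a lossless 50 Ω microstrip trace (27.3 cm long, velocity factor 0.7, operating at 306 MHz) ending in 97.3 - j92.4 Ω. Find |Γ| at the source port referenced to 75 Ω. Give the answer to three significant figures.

λ = v/f = 0.7·c / 306 MHz = 0.686 m
βl = 2π·l/λ = 2π × 0.398 = 143°
tan(βl) = -0.748
Z_in = Z_0·(Z_L + jZ_0·tanβl)/(Z_0 + jZ_L·tanβl) = 67 + j84.4 Ω
Γ_s = (Z_in − Z_s)/(Z_in + Z_s) = (-7.99 + j84.4)/(142 + j84.4), |Γ_s| = 0.513

|Γ| ≈ 0.513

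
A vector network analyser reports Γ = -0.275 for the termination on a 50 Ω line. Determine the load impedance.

Z_L = Z_0·(1 + Γ)/(1 − Γ) = 50·(0.725)/(1.27)

Z_L ≈ 28.4 Ω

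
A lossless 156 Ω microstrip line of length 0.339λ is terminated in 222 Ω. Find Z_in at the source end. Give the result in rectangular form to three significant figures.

βl = 2π × 0.339 = 122°
tan(βl) = tan(122°) = -1.6
Z_in = Z_0·(Z_L + jZ_0·tanβl)/(Z_0 + jZ_L·tanβl)
     = 156·(222 − j249)/(156 − j355)

Z_in ≈ 128 + j41.4 Ω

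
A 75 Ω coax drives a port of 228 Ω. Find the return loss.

Γ = (228 − 75)/(228 + 75) = 0.505
RL = −20·log₁₀|Γ| = −20·log₁₀(0.505)

RL ≈ 5.94 dB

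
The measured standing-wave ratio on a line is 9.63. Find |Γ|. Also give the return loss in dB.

|Γ| = (S − 1)/(S + 1) = (9.63 − 1)/(9.63 + 1) = 8.63/10.6
RL = −20·log₁₀|Γ| = −20·log₁₀(0.812)

|Γ| ≈ 0.812; return loss ≈ 1.81 dB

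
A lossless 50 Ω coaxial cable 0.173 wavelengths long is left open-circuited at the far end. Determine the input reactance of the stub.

X_in ≈ -26.3 Ω (capacitive)

βl = 2π × 0.173 = 62.3°
tan(βl) = 1.9
For an open-circuited stub, Z_in = −jZ_0·cot(βl) = −jZ_0/tan(βl)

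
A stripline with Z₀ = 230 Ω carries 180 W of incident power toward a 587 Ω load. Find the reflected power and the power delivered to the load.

Γ = (587 − 230)/(587 + 230) = 0.437
|Γ|² = 0.191
P_refl = |Γ|²·P_inc = 34.4 W, P_del = (1 − |Γ|²)·P_inc = 146 W

P_reflected ≈ 34.4 W; P_delivered ≈ 146 W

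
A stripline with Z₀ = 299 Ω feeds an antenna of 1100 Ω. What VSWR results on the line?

VSWR ≈ 3.68

For a purely resistive load, VSWR = R_L/Z_0 or Z_0/R_L (whichever > 1) = 1100/299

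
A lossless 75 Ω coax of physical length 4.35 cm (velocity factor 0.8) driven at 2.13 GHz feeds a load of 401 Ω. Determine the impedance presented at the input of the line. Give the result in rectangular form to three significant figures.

λ = v/f = 0.8·c / 2.13 GHz = 0.113 m
βl = 2π·l/λ = 2π × 0.386 = 139°
tan(βl) = tan(139°) = -0.87
Z_in = Z_0·(Z_L + jZ_0·tanβl)/(Z_0 + jZ_L·tanβl)
     = 75·(401 − j65.2)/(75 − j349)

Z_in ≈ 31.1 + j79.5 Ω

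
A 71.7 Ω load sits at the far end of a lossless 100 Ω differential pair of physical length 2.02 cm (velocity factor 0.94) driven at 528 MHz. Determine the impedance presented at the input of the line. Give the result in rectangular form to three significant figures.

λ = v/f = 0.94·c / 528 MHz = 0.534 m
βl = 2π·l/λ = 2π × 0.0378 = 13.6°
tan(βl) = tan(13.6°) = 0.242
Z_in = Z_0·(Z_L + jZ_0·tanβl)/(Z_0 + jZ_L·tanβl)
     = 100·(71.7 + j24.2)/(100 + j17.4)

Z_in ≈ 73.7 + j11.4 Ω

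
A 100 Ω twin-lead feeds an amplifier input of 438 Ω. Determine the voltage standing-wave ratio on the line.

For a purely resistive load, VSWR = R_L/Z_0 or Z_0/R_L (whichever > 1) = 438/100

VSWR ≈ 4.38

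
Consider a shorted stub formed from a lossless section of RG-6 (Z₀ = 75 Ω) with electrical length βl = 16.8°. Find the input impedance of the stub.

tan(βl) = 0.302
For a shorted stub, Z_in = jZ_0·tan(βl)

Z_in ≈ +j22.6 Ω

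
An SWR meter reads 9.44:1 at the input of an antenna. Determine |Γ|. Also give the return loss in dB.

|Γ| ≈ 0.808; return loss ≈ 1.85 dB

|Γ| = (S − 1)/(S + 1) = (9.44 − 1)/(9.44 + 1) = 8.44/10.4
RL = −20·log₁₀|Γ| = −20·log₁₀(0.808)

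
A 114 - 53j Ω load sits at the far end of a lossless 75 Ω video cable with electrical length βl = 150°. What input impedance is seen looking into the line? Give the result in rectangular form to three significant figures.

tan(βl) = tan(150°) = -0.577
Z_in = Z_0·(Z_L + jZ_0·tanβl)/(Z_0 + jZ_L·tanβl)
     = 75·(114 − j96.3)/(44.4 − j65.8)

Z_in ≈ 136 + j38.4 Ω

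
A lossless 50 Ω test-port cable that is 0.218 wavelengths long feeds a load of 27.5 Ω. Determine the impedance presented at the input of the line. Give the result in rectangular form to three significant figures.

Z_in ≈ 83.3 + j20.7 Ω

βl = 2π × 0.218 = 78.5°
tan(βl) = tan(78.5°) = 4.91
Z_in = Z_0·(Z_L + jZ_0·tanβl)/(Z_0 + jZ_L·tanβl)
     = 50·(27.5 + j245)/(50 + j135)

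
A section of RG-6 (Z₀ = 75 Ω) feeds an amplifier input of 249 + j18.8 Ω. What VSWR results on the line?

Γ = (Z_L − Z_0)/(Z_L + Z_0) = (174 + j18.8)/(324 + j18.8)
|Γ| = 175/325 = 0.539
VSWR = (1 + |Γ|)/(1 − |Γ|) = 1.54/0.461

VSWR ≈ 3.34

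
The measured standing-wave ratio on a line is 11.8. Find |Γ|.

|Γ| = (S − 1)/(S + 1) = (11.8 − 1)/(11.8 + 1) = 10.8/12.8

|Γ| ≈ 0.844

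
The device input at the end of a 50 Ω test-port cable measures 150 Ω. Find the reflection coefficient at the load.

Γ = (Z_L − Z_0)/(Z_L + Z_0) = (150 − 50)/(150 + 50) = 100/200

Γ = 0.5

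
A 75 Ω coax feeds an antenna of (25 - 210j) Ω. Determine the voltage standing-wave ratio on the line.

VSWR ≈ 26.8

Γ = (Z_L − Z_0)/(Z_L + Z_0) = (-50 − j210)/(100 − j210)
|Γ| = 216/233 = 0.928
VSWR = (1 + |Γ|)/(1 − |Γ|) = 1.93/0.0719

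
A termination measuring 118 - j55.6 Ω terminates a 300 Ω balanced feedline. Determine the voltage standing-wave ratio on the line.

Γ = (Z_L − Z_0)/(Z_L + Z_0) = (-182 − j55.6)/(418 − j55.6)
|Γ| = 190/422 = 0.451
VSWR = (1 + |Γ|)/(1 − |Γ|) = 1.45/0.549

VSWR ≈ 2.64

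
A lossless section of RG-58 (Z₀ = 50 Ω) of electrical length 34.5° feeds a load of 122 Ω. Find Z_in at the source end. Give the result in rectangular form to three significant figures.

tan(βl) = tan(34.5°) = 0.687
Z_in = Z_0·(Z_L + jZ_0·tanβl)/(Z_0 + jZ_L·tanβl)
     = 50·(122 + j34.4)/(50 + j83.8)

Z_in ≈ 47.1 − j44.7 Ω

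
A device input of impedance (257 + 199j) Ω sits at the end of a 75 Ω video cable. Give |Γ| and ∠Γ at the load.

Γ ≈ 0.697 ∠ 16.6°

Γ = (Z_L − Z_0)/(Z_L + Z_0) = (182 + j199)/(332 + j199)
|Γ| = 270/387 = 0.697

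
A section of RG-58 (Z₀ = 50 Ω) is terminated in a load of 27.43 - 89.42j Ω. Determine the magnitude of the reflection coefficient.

Γ = (Z_L − Z_0)/(Z_L + Z_0) = (-22.57 − j89.42)/(77.43 − j89.42)
|Γ| = 92.2/118

|Γ| ≈ 0.78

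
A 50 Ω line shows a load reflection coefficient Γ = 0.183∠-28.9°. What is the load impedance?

Z_L = Z_0·(1 + Γ)/(1 − Γ) = 50·(1.16 − j0.0884)/(0.84 + j0.0884)

Z_L ≈ 67.8 − j12.4 Ω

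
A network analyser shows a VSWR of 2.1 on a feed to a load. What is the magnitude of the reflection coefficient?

|Γ| = (S − 1)/(S + 1) = (2.1 − 1)/(2.1 + 1) = 1.1/3.1

|Γ| ≈ 0.355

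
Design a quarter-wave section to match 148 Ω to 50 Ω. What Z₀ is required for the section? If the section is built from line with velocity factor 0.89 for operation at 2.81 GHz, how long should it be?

Z_qwt = √(Z_0·R_L) = √(50 × 148) = √7400
λ = 0.89·c/f = 0.095 m, so l = λ/4 = 0.0238 m

Z_qwt ≈ 86 Ω; length ≈ 2.38 cm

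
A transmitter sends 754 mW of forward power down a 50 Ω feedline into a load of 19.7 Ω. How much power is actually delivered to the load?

P_delivered ≈ 612 mW

Γ = (19.7 − 50)/(19.7 + 50) = -0.435
|Γ|² = 0.189
P_refl = |Γ|²·P_inc = 142 mW, P_del = (1 − |Γ|²)·P_inc = 612 mW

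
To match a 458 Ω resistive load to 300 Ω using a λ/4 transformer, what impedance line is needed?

Z_qwt = √(Z_0·R_L) = √(300 × 458) = √137400

Z_qwt ≈ 371 Ω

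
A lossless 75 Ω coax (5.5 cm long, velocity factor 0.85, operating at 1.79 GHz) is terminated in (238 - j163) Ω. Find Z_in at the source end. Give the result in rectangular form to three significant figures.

Z_in ≈ 49.7 + j102 Ω

λ = v/f = 0.85·c / 1.79 GHz = 0.142 m
βl = 2π·l/λ = 2π × 0.386 = 139°
tan(βl) = tan(139°) = -0.87
Z_in = Z_0·(Z_L + jZ_0·tanβl)/(Z_0 + jZ_L·tanβl)
     = 75·(238 − j228)/(-66.8 − j207)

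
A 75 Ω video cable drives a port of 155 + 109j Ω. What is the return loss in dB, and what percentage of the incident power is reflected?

RL ≈ 5.49 dB; 28.2% of incident power reflected

Γ = (80 + j109)/(230 + j109), |Γ| = 0.531
RL = −20·log₁₀(0.531) = 5.49 dB
P_refl/P_inc = |Γ|² = 0.282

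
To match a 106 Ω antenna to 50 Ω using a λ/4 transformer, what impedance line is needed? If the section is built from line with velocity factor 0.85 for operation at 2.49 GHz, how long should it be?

Z_qwt ≈ 72.8 Ω; length ≈ 2.56 cm

Z_qwt = √(Z_0·R_L) = √(50 × 106) = √5300
λ = 0.85·c/f = 0.102 m, so l = λ/4 = 0.0256 m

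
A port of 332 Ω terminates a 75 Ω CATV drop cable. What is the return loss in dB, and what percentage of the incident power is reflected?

RL ≈ 3.99 dB; 39.9% of incident power reflected

Γ = (332 − 75)/(332 + 75) = 0.631
RL = −20·log₁₀(0.631) = 3.99 dB
P_refl/P_inc = |Γ|² = 0.399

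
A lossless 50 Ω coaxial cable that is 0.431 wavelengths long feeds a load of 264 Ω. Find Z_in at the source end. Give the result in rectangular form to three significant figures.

Z_in ≈ 46 + j89.2 Ω

βl = 2π × 0.431 = 155°
tan(βl) = tan(155°) = -0.463
Z_in = Z_0·(Z_L + jZ_0·tanβl)/(Z_0 + jZ_L·tanβl)
     = 50·(264 − j23.1)/(50 − j122)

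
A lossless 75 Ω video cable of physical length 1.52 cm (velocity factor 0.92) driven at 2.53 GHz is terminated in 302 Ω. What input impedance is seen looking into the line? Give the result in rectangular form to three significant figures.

Z_in ≈ 30.3 − j56.3 Ω

λ = v/f = 0.92·c / 2.53 GHz = 0.109 m
βl = 2π·l/λ = 2π × 0.139 = 50.2°
tan(βl) = tan(50.2°) = 1.2
Z_in = Z_0·(Z_L + jZ_0·tanβl)/(Z_0 + jZ_L·tanβl)
     = 75·(302 + j89.9)/(75 + j362)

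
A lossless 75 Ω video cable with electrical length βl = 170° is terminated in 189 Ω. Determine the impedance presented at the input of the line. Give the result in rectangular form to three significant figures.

tan(βl) = tan(170°) = -0.176
Z_in = Z_0·(Z_L + jZ_0·tanβl)/(Z_0 + jZ_L·tanβl)
     = 75·(189 − j13.2)/(75 − j33.3)

Z_in ≈ 163 + j59.1 Ω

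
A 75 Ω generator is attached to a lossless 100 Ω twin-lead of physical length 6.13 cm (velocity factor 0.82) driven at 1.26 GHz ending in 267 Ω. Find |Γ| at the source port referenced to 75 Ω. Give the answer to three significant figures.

λ = v/f = 0.82·c / 1.26 GHz = 0.195 m
βl = 2π·l/λ = 2π × 0.314 = 113°
tan(βl) = -2.35
Z_in = Z_0·(Z_L + jZ_0·tanβl)/(Z_0 + jZ_L·tanβl) = 43.1 + j35.6 Ω
Γ_s = (Z_in − Z_s)/(Z_in + Z_s) = (-31.9 + j35.6)/(118 + j35.6), |Γ_s| = 0.388

|Γ| ≈ 0.388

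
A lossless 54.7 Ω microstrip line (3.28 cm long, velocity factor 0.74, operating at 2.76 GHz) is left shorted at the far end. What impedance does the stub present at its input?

Z_in ≈ −j35.8 Ω

λ = v/f = 0.74·c / 2.76 GHz = 0.0804 m
βl = 2π·l/λ = 2π × 0.408 = 147°
tan(βl) = -0.654
For a shorted stub, Z_in = jZ_0·tan(βl)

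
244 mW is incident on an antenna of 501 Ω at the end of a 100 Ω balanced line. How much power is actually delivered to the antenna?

Γ = (501 − 100)/(501 + 100) = 0.667
|Γ|² = 0.445
P_refl = |Γ|²·P_inc = 109 mW, P_del = (1 − |Γ|²)·P_inc = 135 mW

P_delivered ≈ 135 mW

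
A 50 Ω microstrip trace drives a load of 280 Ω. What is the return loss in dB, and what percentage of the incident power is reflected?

Γ = (280 − 50)/(280 + 50) = 0.697
RL = −20·log₁₀(0.697) = 3.14 dB
P_refl/P_inc = |Γ|² = 0.486

RL ≈ 3.14 dB; 48.6% of incident power reflected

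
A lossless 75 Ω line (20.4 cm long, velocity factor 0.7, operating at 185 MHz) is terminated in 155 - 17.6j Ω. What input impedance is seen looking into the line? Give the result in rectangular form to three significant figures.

Z_in ≈ 39.7 − j21.9 Ω

λ = v/f = 0.7·c / 185 MHz = 1.14 m
βl = 2π·l/λ = 2π × 0.18 = 64.7°
tan(βl) = tan(64.7°) = 2.12
Z_in = Z_0·(Z_L + jZ_0·tanβl)/(Z_0 + jZ_L·tanβl)
     = 75·(155 + j141)/(112 + j328)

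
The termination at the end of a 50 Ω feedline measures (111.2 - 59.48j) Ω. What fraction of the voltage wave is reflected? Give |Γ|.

Γ = (Z_L − Z_0)/(Z_L + Z_0) = (61.2 − j59.48)/(161.2 − j59.48)
|Γ| = 85.3/172

|Γ| ≈ 0.497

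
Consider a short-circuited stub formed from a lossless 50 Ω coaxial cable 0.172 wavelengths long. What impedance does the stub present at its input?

Z_in ≈ +j93.7 Ω

βl = 2π × 0.172 = 61.9°
tan(βl) = 1.87
For a short-circuited stub, Z_in = jZ_0·tan(βl)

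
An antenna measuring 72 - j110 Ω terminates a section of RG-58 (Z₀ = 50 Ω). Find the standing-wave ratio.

VSWR ≈ 5.31

Γ = (Z_L − Z_0)/(Z_L + Z_0) = (22 − j110)/(122 − j110)
|Γ| = 112/164 = 0.683
VSWR = (1 + |Γ|)/(1 − |Γ|) = 1.68/0.317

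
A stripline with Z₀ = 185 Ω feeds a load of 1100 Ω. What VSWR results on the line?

VSWR ≈ 5.95

For a purely resistive load, VSWR = R_L/Z_0 or Z_0/R_L (whichever > 1) = 1100/185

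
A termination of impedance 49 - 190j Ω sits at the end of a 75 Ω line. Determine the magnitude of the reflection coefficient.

|Γ| ≈ 0.845

Γ = (Z_L − Z_0)/(Z_L + Z_0) = (-26 − j190)/(124 − j190)
|Γ| = 192/227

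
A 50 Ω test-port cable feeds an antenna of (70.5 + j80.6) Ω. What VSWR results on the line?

VSWR ≈ 3.69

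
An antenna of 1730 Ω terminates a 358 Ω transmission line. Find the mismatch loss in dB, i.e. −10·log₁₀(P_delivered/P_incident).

mismatch loss ≈ 2.45 dB

Γ = (1730 − 358)/(1730 + 358) = 0.657
|Γ|² = 0.432, so P_del/P_inc = 1 − |Γ|² = 0.568
ML = −10·log₁₀(1 − |Γ|²)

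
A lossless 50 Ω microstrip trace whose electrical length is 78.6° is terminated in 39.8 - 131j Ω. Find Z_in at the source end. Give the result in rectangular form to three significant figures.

tan(βl) = tan(78.6°) = 4.96
Z_in = Z_0·(Z_L + jZ_0·tanβl)/(Z_0 + jZ_L·tanβl)
     = 50·(39.8 + j117)/(700 + j197)

Z_in ≈ 4.82 + j7 Ω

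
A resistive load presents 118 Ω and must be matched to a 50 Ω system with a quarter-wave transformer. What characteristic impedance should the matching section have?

Z_qwt ≈ 76.8 Ω

Z_qwt = √(Z_0·R_L) = √(50 × 118) = √5900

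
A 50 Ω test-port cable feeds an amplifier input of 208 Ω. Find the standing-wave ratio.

VSWR ≈ 4.16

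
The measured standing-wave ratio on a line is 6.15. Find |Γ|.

|Γ| = (S − 1)/(S + 1) = (6.15 − 1)/(6.15 + 1) = 5.15/7.15

|Γ| ≈ 0.72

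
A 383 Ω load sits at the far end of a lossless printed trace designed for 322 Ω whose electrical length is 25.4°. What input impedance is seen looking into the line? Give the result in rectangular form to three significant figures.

tan(βl) = tan(25.4°) = 0.475
Z_in = Z_0·(Z_L + jZ_0·tanβl)/(Z_0 + jZ_L·tanβl)
     = 322·(383 + j153)/(322 + j182)

Z_in ≈ 356 − j48.1 Ω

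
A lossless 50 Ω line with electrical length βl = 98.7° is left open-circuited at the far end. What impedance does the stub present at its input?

tan(βl) = -6.54
For an open-circuited stub, Z_in = −jZ_0·cot(βl) = −jZ_0/tan(βl)

Z_in ≈ +j7.65 Ω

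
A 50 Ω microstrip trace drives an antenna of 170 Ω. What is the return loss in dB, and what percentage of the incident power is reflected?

Γ = (170 − 50)/(170 + 50) = 0.545
RL = −20·log₁₀(0.545) = 5.26 dB
P_refl/P_inc = |Γ|² = 0.298

RL ≈ 5.26 dB; 29.8% of incident power reflected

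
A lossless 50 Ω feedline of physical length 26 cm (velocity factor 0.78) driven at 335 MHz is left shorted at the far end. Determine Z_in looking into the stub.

λ = v/f = 0.78·c / 335 MHz = 0.699 m
βl = 2π·l/λ = 2π × 0.372 = 134°
tan(βl) = -1.04
For a shorted stub, Z_in = jZ_0·tan(βl)

Z_in ≈ −j51.8 Ω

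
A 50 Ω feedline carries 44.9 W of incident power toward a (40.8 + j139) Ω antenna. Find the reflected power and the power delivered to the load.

P_reflected ≈ 31.6 W; P_delivered ≈ 13.3 W

|Γ| = |(-9.2 + j139)/(90.8 + j139)| = 0.839
|Γ|² = 0.704
P_refl = |Γ|²·P_inc = 31.6 W, P_del = (1 − |Γ|²)·P_inc = 13.3 W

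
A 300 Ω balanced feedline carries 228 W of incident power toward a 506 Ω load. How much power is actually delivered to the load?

P_delivered ≈ 213 W

Γ = (506 − 300)/(506 + 300) = 0.256
|Γ|² = 0.0653
P_refl = |Γ|²·P_inc = 14.9 W, P_del = (1 − |Γ|²)·P_inc = 213 W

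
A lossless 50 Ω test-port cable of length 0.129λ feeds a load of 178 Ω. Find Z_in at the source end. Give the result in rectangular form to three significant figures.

Z_in ≈ 25 − j40.9 Ω

βl = 2π × 0.129 = 46.4°
tan(βl) = tan(46.4°) = 1.05
Z_in = Z_0·(Z_L + jZ_0·tanβl)/(Z_0 + jZ_L·tanβl)
     = 50·(178 + j52.6)/(50 + j187)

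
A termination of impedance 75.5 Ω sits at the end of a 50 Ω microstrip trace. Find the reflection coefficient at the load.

Γ = 0.203

Γ = (Z_L − Z_0)/(Z_L + Z_0) = (75.5 − 50)/(75.5 + 50) = 25.5/125.5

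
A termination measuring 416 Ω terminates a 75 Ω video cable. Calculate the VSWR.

VSWR ≈ 5.55

For a purely resistive load, VSWR = R_L/Z_0 or Z_0/R_L (whichever > 1) = 416/75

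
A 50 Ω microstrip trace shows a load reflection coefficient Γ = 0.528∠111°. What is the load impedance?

Z_L ≈ 21.8 + j29.7 Ω

Z_L = Z_0·(1 + Γ)/(1 − Γ) = 50·(0.811 + j0.493)/(1.19 − j0.493)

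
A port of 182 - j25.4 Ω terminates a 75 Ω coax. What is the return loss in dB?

RL ≈ 7.42 dB

Γ = (107 − j25.4)/(257 − j25.4), |Γ| = 0.426
RL = −20·log₁₀|Γ| = −20·log₁₀(0.426)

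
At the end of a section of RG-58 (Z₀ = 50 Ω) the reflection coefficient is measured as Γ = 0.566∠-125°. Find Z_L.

Z_L ≈ 17.3 − j23.5 Ω

Z_L = Z_0·(1 + Γ)/(1 − Γ) = 50·(0.675 − j0.464)/(1.32 + j0.464)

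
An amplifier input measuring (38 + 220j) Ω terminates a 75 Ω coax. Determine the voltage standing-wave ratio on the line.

Γ = (Z_L − Z_0)/(Z_L + Z_0) = (-37 + j220)/(113 + j220)
|Γ| = 223/247 = 0.902
VSWR = (1 + |Γ|)/(1 − |Γ|) = 1.9/0.098

VSWR ≈ 19.4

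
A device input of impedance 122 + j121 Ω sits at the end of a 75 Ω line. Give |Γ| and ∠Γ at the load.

Γ = (Z_L − Z_0)/(Z_L + Z_0) = (47 + j121)/(197 + j121)
|Γ| = 130/231 = 0.561

Γ ≈ 0.561 ∠ 37.2°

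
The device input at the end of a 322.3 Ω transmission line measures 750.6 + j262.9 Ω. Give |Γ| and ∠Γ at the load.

Γ ≈ 0.455 ∠ 17.8°

Γ = (Z_L − Z_0)/(Z_L + Z_0) = (428.3 + j262.9)/(1073 + j262.9)
|Γ| = 503/1100 = 0.455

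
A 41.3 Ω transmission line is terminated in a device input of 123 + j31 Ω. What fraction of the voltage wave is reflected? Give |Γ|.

|Γ| ≈ 0.523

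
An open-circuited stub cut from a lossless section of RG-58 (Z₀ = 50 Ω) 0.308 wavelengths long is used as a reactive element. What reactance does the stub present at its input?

X_in ≈ 19.1 Ω (inductive)

βl = 2π × 0.308 = 111°
tan(βl) = -2.62
For an open-circuited stub, Z_in = −jZ_0·cot(βl) = −jZ_0/tan(βl)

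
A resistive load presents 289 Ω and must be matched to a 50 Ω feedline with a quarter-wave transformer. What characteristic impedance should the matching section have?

Z_qwt ≈ 120 Ω

Z_qwt = √(Z_0·R_L) = √(50 × 289) = √14450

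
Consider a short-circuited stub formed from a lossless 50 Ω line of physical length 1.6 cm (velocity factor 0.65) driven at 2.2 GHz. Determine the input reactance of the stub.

X_in ≈ 107 Ω (inductive)

λ = v/f = 0.65·c / 2.2 GHz = 0.0886 m
βl = 2π·l/λ = 2π × 0.181 = 65°
tan(βl) = 2.14
For a short-circuited stub, Z_in = jZ_0·tan(βl)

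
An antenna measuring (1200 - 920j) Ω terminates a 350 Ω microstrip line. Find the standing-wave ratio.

Γ = (Z_L − Z_0)/(Z_L + Z_0) = (850 − j920)/(1550 − j920)
|Γ| = 1250/1800 = 0.695
VSWR = (1 + |Γ|)/(1 − |Γ|) = 1.69/0.305

VSWR ≈ 5.56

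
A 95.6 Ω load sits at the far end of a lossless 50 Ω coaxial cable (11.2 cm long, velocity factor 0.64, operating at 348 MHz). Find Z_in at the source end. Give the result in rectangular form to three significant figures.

λ = v/f = 0.64·c / 348 MHz = 0.552 m
βl = 2π·l/λ = 2π × 0.203 = 73.1°
tan(βl) = tan(73.1°) = 3.29
Z_in = Z_0·(Z_L + jZ_0·tanβl)/(Z_0 + jZ_L·tanβl)
     = 50·(95.6 + j164)/(50 + j314)

Z_in ≈ 27.9 − j10.8 Ω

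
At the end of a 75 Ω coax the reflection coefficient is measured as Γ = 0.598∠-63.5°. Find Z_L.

Z_L = Z_0·(1 + Γ)/(1 − Γ) = 75·(1.27 − j0.535)/(0.733 + j0.535)

Z_L ≈ 58.5 − j97.4 Ω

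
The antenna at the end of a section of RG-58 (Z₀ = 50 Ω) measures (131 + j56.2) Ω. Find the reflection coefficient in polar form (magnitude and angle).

Γ = (Z_L − Z_0)/(Z_L + Z_0) = (81 + j56.2)/(181 + j56.2)
|Γ| = 98.6/190 = 0.52

Γ ≈ 0.52 ∠ 17.5°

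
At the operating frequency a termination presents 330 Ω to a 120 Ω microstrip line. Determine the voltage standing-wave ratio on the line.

VSWR ≈ 2.75

Γ = (330 − 120)/(330 + 120) = 0.467
VSWR = (1 + 0.467)/(1 − 0.467)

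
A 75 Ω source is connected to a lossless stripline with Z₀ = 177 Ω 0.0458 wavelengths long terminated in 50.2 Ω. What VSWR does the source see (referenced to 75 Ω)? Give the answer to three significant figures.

βl = 2π × 0.0458 = 16.5°
tan(βl) = 0.296
Z_in = Z_0·(Z_L + jZ_0·tanβl)/(Z_0 + jZ_L·tanβl) = 54.2 + j47.8 Ω
Γ_s = (Z_in − Z_s)/(Z_in + Z_s) = (-20.8 + j47.8)/(129 + j47.8), |Γ_s| = 0.379
VSWR = (1 + |Γ_s|)/(1 − |Γ_s|)

VSWR ≈ 2.22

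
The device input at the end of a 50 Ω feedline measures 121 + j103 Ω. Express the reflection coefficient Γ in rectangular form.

Γ = (Z_L − Z_0)/(Z_L + Z_0) = (71 + j103)/(171 + j103)

Γ ≈ 0.571 + j0.258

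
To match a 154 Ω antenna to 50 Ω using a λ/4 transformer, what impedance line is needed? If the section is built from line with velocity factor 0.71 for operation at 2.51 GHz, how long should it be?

Z_qwt = √(Z_0·R_L) = √(50 × 154) = √7700
λ = 0.71·c/f = 0.0849 m, so l = λ/4 = 0.0212 m

Z_qwt ≈ 87.7 Ω; length ≈ 2.12 cm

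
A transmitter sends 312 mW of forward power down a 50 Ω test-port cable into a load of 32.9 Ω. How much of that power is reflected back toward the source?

P_reflected ≈ 13.3 mW

Γ = (32.9 − 50)/(32.9 + 50) = -0.206
|Γ|² = 0.0425
P_refl = |Γ|²·P_inc = 13.3 mW, P_del = (1 − |Γ|²)·P_inc = 299 mW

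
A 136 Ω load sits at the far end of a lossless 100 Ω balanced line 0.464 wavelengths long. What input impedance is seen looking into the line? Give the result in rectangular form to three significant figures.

Z_in ≈ 130 + j17.8 Ω

βl = 2π × 0.464 = 167°
tan(βl) = tan(167°) = -0.23
Z_in = Z_0·(Z_L + jZ_0·tanβl)/(Z_0 + jZ_L·tanβl)
     = 100·(136 − j23)/(100 − j31.3)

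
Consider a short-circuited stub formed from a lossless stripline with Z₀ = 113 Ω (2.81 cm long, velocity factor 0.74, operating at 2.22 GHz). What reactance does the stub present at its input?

X_in ≈ -573 Ω (capacitive)

λ = v/f = 0.74·c / 2.22 GHz = 0.1 m
βl = 2π·l/λ = 2π × 0.281 = 101°
tan(βl) = -5.07
For a short-circuited stub, Z_in = jZ_0·tan(βl)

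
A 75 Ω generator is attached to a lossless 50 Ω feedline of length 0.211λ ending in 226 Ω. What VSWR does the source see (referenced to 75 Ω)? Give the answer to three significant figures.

VSWR ≈ 6.56

βl = 2π × 0.211 = 76°
tan(βl) = 4
Z_in = Z_0·(Z_L + jZ_0·tanβl)/(Z_0 + jZ_L·tanβl) = 11.7 − j11.9 Ω
Γ_s = (Z_in − Z_s)/(Z_in + Z_s) = (-63.3 − j11.9)/(86.7 − j11.9), |Γ_s| = 0.736
VSWR = (1 + |Γ_s|)/(1 − |Γ_s|)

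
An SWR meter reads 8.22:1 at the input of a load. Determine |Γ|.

|Γ| ≈ 0.783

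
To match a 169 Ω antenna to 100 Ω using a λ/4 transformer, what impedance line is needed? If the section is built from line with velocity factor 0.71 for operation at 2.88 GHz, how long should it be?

Z_qwt ≈ 130 Ω; length ≈ 1.85 cm

Z_qwt = √(Z_0·R_L) = √(100 × 169) = √16900
λ = 0.71·c/f = 0.074 m, so l = λ/4 = 0.0185 m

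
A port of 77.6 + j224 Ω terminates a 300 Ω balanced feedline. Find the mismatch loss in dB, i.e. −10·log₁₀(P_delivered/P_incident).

Γ = (-222.4 + j224)/(377.6 + j224), |Γ| = 0.719
|Γ|² = 0.517, so P_del/P_inc = 1 − |Γ|² = 0.483
ML = −10·log₁₀(1 − |Γ|²)

mismatch loss ≈ 3.16 dB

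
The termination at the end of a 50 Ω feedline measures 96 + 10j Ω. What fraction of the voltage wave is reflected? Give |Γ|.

|Γ| ≈ 0.322

Γ = (Z_L − Z_0)/(Z_L + Z_0) = (46 + j10)/(146 + j10)
|Γ| = 47.1/146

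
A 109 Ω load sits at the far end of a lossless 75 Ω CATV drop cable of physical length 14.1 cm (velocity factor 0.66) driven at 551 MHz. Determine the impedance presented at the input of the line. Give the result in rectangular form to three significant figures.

λ = v/f = 0.66·c / 551 MHz = 0.359 m
βl = 2π·l/λ = 2π × 0.392 = 141°
tan(βl) = tan(141°) = -0.802
Z_in = Z_0·(Z_L + jZ_0·tanβl)/(Z_0 + jZ_L·tanβl)
     = 75·(109 − j60.2)/(75 − j87.5)

Z_in ≈ 75.9 + j28.4 Ω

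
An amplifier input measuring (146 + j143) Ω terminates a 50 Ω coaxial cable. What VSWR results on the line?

Γ = (Z_L − Z_0)/(Z_L + Z_0) = (96 + j143)/(196 + j143)
|Γ| = 172/243 = 0.71
VSWR = (1 + |Γ|)/(1 − |Γ|) = 1.71/0.29

VSWR ≈ 5.89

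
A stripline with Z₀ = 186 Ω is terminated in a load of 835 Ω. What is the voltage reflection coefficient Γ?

Γ = (Z_L − Z_0)/(Z_L + Z_0) = (835 − 186)/(835 + 186) = 649/1021

Γ = 0.636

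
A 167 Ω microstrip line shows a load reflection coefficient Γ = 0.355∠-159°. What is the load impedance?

Z_L ≈ 81.6 − j23.8 Ω

Z_L = Z_0·(1 + Γ)/(1 − Γ) = 167·(0.669 − j0.127)/(1.33 + j0.127)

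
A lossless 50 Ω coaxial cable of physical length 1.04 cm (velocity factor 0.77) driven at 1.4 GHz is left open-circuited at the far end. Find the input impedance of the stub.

λ = v/f = 0.77·c / 1.4 GHz = 0.165 m
βl = 2π·l/λ = 2π × 0.063 = 22.7°
tan(βl) = 0.418
For an open-circuited stub, Z_in = −jZ_0·cot(βl) = −jZ_0/tan(βl)

Z_in ≈ −j120 Ω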